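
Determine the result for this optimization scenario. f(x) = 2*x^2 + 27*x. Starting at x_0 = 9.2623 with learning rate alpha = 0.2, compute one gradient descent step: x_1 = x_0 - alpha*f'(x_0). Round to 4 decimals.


We compute the gradient at x_0 and apply the update.
f'(x) = 4*x + 27
f'(9.2623) = 4*9.2623 + 27 = 64.0492
x_1 = 9.2623 - 0.2*64.0492 = -3.5475


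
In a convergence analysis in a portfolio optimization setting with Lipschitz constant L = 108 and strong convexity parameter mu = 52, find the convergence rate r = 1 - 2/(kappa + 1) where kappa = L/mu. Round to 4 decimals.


Step 1: Compute the condition number.
kappa = L/mu = 108/52 = 2.0769
Step 2: Compute the convergence rate.
r = 1 - 2/(kappa + 1) = 1 - 2*mu/(L + mu) = (L - mu)/(L + mu) = 56/160 = 0.35


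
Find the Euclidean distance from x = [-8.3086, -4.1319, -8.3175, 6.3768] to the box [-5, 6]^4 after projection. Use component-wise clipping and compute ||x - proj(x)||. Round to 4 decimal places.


Project each component onto [-5, 6].
clip(-8.3086) = -5.0, clip(-4.1319) = -4.1319, clip(-8.3175) = -5.0, clip(6.3768) = 6.0
Projection = [-5.0, -4.1319, -5.0, 6.0]
Squared diffs: [10.9468, 0.0, 11.0058, 0.142]
Distance = sqrt(22.0946) = 4.7005


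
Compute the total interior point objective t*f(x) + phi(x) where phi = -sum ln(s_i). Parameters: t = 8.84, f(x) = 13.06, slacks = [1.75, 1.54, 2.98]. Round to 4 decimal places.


Step 1: Compute log-barrier.
ln values: [0.5596, 0.4318, 1.0919]
phi = -(0.5596 + 0.4318 + 1.0919) = -2.0833
Step 2: Compute augmented objective.
t*f(x) = 8.84*13.06 = 115.4504
Total = 115.4504 - 2.0833 = 113.3671


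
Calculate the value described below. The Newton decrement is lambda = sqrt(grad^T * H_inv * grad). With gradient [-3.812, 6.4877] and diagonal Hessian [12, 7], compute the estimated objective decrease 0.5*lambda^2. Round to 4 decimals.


Step 1: H is diagonal, so H^(-1) * g = [-0.3177, 0.9268].
Step 2: g^T H^(-1) g = sum_i g_i^2 / H_ii
  = (-3.812)^2/12 + (6.4877)^2/7
  = 1.2109 + 6.0129 = 7.2238
Step 3: Objective decrease = 0.5 * g^T H^(-1) g = 3.6119


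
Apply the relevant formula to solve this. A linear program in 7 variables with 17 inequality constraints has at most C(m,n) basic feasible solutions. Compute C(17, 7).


Each vertex corresponds to some choice of n active constraints out of m, so the number of vertices is at most C(m, n) = m! / (n!(m-n)!).
m = 17, n = 7
Numerator: 17 * 16 * 15 * 14 * 13 * 12 * 11
Denominator: 7! = 5040
C(17, 7) = 19448


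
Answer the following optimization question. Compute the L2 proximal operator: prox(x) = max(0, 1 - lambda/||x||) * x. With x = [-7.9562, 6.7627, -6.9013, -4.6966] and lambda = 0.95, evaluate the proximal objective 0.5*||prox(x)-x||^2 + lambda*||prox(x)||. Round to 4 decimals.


Step 1: Compute ||x||.
||x|| = 13.3687
Step 2: Compute scaling factor.
scale = max(0, 1 - 0.95/13.3687) = 0.9289
Step 3: prox(x) = [-7.3908, 6.2821, -6.4109, -4.3629]
||prox(x)|| = 12.4187
Step 4: Proximal objective.
0.5*||prox-x||^2 = 0.4513
lambda*||prox|| = 11.7978
Total = 12.249


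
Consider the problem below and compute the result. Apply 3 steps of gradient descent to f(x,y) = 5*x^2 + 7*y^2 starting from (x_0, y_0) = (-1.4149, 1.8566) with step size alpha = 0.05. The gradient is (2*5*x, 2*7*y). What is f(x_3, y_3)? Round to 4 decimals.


Gradient descent on f(x,y) = 5*x^2 + 7*y^2.
Starting point: (-1.4149, 1.8566), alpha = 0.05
Step 1: grad_x = 2*5*-1.4149 = -14.149, grad_y = 2*7*1.8566 = 25.9924
  x_1 = -1.4149 - 0.05*-14.149 = -0.7075
  y_1 = 1.8566 - 0.05*25.9924 = 0.557
Step 2: grad_x = 2*5*-0.7075 = -7.0745, grad_y = 2*7*0.557 = 7.7977
  x_2 = -0.7075 - 0.05*-7.0745 = -0.3537
  y_2 = 0.557 - 0.05*7.7977 = 0.1671
Step 3: grad_x = 2*5*-0.3537 = -3.5373, grad_y = 2*7*0.1671 = 2.3393
  x_3 = -0.3537 - 0.05*-3.5373 = -0.1769
  y_3 = 0.1671 - 0.05*2.3393 = 0.0501
f(-0.1769, 0.0501) = 5*(-0.1769)^2 + 7*0.0501^2 = 0.174


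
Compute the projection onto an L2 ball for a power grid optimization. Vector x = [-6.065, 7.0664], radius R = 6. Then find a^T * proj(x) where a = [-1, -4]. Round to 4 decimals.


Step 1: Compute ||x|| (intermediates to 6 decimals).
||x|| = sqrt((-6.065)^2 + 7.0664^2) = 9.312263
Step 2: Project.
Since ||x|| > R, scale = R/||x|| = 6/9.312263 = 0.644312, proj(x) = scale * x
proj(x) = [-3.907752, 4.552966]
Step 3: Dot product.
a^T * proj(x) = -1*(-3.907752) - 4*4.552966 = -14.3041


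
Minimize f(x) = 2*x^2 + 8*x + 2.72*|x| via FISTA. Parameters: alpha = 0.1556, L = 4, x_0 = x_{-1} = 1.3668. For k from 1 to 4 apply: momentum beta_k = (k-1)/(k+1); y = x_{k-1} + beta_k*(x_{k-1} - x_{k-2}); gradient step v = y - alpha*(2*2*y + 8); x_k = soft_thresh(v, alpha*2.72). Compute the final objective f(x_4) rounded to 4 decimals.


FISTA on f(x) = 2*x^2 + 8*x + 2.72*|x|
L = 4, alpha = 0.1556
Iteration 1: beta = 0.0, y = 1.3668 + 0.0*(1.3668 - 1.3668) = 1.3668
  grad(y) = 13.4672, v = y - alpha*grad = -0.7287
  prox(v) = soft_thresh(-0.7287, 0.4232) = -0.3055
Iteration 2: beta = 0.3333, y = -0.3055 + 0.3333*(-0.3055 - 1.3668) = -0.8629
  grad(y) = 4.5485, v = y - alpha*grad = -1.5706
  prox(v) = soft_thresh(-1.5706, 0.4232) = -1.1474
Iteration 3: beta = 0.5, y = -1.1474 + 0.5*(-1.1474 + 0.3055) = -1.5684
  grad(y) = 1.7266, v = y - alpha*grad = -1.837
  prox(v) = soft_thresh(-1.837, 0.4232) = -1.4138
Iteration 4: beta = 0.6, y = -1.4138 + 0.6*(-1.4138 + 1.1474) = -1.5736
  grad(y) = 1.7056, v = y - alpha*grad = -1.839
  prox(v) = soft_thresh(-1.839, 0.4232) = -1.4158
f(x_4) = 2*(-1.4158)^2 + 8*(-1.4158) + 2.72*|-1.4158| = -3.4665


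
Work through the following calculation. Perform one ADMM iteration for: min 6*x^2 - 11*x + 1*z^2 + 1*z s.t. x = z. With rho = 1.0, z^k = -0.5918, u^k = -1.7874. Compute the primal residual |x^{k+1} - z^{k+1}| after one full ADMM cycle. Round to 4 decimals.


ADMM iteration with rho = 1.0, z^k = -0.5918, u^k = -1.7874
Step 1: x-update.
Minimize 6*x^2 - 11*x + (1.0/2)*(x + 0.5918 - 1.7874)^2
FOC: (2*6 + 1.0)*x = 11 + 1.0*(-0.5918 + 1.7874)
x^{k+1} = 0.9381
Step 2: z-update.
Minimize 1*z^2 + 1*z + (1.0/2)*(0.9381 - z - 1.7874)^2
FOC: (2*1 + 1.0)*z = -1 + 1.0*(0.9381 - 1.7874)
z^{k+1} = -0.6164
Step 3: u-update.
u^{k+1} = -1.7874 + 0.9381 + 0.6164 = -0.2329
Step 4: Primal residual = |0.9381 + 0.6164| = 1.5545


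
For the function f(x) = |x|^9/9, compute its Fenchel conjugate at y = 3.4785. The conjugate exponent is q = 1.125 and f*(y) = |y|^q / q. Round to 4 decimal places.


The conjugate exponent q satisfies 1/p + 1/q = 1.
p = 9, so q = 9/(9 - 1) = 1.125
|y|^q = 3.4785^1.125 = 4.0651
f*(3.4785) = 4.0651 / 1.125 = 3.6134


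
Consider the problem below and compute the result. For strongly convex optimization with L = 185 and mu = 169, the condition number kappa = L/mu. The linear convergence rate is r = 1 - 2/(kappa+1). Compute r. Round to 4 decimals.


Step 1: Compute the condition number.
kappa = L/mu = 185/169 = 1.0947
Step 2: Compute the convergence rate.
r = 1 - 2/(kappa + 1) = 1 - 2*mu/(L + mu) = (L - mu)/(L + mu) = 16/354 = 0.0452


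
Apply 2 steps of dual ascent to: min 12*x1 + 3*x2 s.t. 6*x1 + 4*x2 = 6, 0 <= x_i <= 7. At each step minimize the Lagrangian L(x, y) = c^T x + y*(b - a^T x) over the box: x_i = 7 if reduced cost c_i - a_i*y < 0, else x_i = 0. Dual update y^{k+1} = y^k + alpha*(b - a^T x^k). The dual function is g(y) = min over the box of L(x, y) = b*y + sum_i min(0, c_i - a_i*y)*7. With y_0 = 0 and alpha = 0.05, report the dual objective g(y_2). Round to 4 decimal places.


Dual ascent for LP: min 12*x1 + 3*x2, 6*x1 + 4*x2 = 6, 0 <= x_i <= 7
Step 1: y^k = 0.0, reduced costs: (12.0, 3.0)
  x^k = (0.0, 0.0), subgradient = b - a^T x = 6.0
  y^{k+1} = 0.0 + 0.05*6.0 = 0.3
Step 2: y^k = 0.3, reduced costs: (10.2, 1.8)
  x^k = (0.0, 0.0), subgradient = b - a^T x = 6.0
  y^{k+1} = 0.3 + 0.05*6.0 = 0.6
Dual objective at y_2 = 0.6: reduced costs (8.4, 0.6), box minimizer x = (0.0, 0.0)
g(y_2) = b*y + (c1 - a1*y)*x1 + (c2 - a2*y)*x2 = 6*0.6 + 8.4*0.0 + 0.6*0.0 = 3.6 + 0.0 + 0.0 = 3.6


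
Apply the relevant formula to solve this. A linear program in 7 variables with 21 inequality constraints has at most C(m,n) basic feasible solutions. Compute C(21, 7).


Each vertex corresponds to some choice of n active constraints out of m, so the number of vertices is at most C(m, n) = m! / (n!(m-n)!).
m = 21, n = 7
Numerator: 21 * 20 * 19 * 18 * 17 * 16 * 15
Denominator: 7! = 5040
C(21, 7) = 116280


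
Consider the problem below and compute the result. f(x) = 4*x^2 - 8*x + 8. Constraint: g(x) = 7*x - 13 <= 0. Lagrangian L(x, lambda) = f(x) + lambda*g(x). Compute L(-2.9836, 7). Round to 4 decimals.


Step 1: Evaluate f(x).
f(-2.9836) = 4*(-2.9836)^2 - 8*(-2.9836) + 8 = 67.4763
Step 2: Evaluate g(x).
g(-2.9836) = 7*-2.9836 - 13 = -33.8852
Step 3: Compute Lagrangian.
L = 67.4763 + 7*-33.8852 = -169.7201


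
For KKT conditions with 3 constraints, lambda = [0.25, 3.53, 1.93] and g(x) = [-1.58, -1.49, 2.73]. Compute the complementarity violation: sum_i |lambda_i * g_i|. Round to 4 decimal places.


KKT complementary slackness check:
lambda_1 * g_1 = 0.25 * -1.58 = -0.395
lambda_2 * g_2 = 3.53 * -1.49 = -5.2597
lambda_3 * g_3 = 1.93 * 2.73 = 5.2689
Total violation = 0.395 + 5.2597 + 5.2689 = 10.9236


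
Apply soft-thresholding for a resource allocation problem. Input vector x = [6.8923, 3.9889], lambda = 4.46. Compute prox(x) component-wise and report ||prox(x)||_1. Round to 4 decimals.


Soft-thresholding with lambda = 4.46:
prox(6.8923) = sign(6.8923)*max(|6.8923| - 4.46, 0) = 2.4323
prox(3.9889) = sign(3.9889)*max(|3.9889| - 4.46, 0) = 0.0
prox(x) = [2.4323, 0.0]
||prox(x)||_1 = 2.4323 + 0.0 = 2.4323


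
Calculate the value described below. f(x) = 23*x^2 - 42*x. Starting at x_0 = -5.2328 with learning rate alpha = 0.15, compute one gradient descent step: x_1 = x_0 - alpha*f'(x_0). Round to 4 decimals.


We compute the gradient at x_0 and apply the update.
f'(x) = 46*x - 42
f'(-5.2328) = 46*-5.2328 - 42 = -282.7088
x_1 = -5.2328 - 0.15*-282.7088 = 37.1735


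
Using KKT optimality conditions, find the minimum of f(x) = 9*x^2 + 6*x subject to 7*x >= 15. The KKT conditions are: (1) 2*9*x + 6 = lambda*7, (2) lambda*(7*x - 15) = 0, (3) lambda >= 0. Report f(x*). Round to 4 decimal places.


Step 1: Try lambda = 0 (constraint inactive).
x_unc = -6/(2*9) = -0.3333
Check: 7*-0.3333 = -2.3331 < 15 -- violated!
Step 2: Constraint must be active: 7*x = 15
x* = 15/7 = 2.1429 (rounded; the exact value 15/7 is used below)
lambda = (2*9*(15/7) + 6)/7 = 6.3673
Step 3: Compute optimal value.
f(x*) = 9*(15/7)^2 + 6*(15/7) = 54.1837


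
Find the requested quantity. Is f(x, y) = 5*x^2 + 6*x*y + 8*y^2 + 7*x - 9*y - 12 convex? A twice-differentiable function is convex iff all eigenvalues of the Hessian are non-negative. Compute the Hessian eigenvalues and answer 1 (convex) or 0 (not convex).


The Hessian of f(x,y) = 5*x^2 + 6*x*y + 8*y^2 + 7*x - 9*y - 12 is:
H = [[10, 6], [6, 16]]
Trace = 10 + 16 = 26
Determinant = 10*16 - (6)^2 = 124
Discriminant = (26)^2 - 4*124 = 180.0
Eigenvalues: lambda_1 = 6.2918, lambda_2 = 19.7082
The function is convex.

1


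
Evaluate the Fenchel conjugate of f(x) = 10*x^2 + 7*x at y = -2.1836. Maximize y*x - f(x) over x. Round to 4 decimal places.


f*(y) = sup_x {y*x - a*x^2 - b*x} = sup_x {(y-b)*x - a*x^2}
FOC: (y - b) - 2a*x = 0 => x* = (y - b)/(2a)
x* = (-2.1836 - 7)/(2*10) = -0.4592
f*(-2.1836) = (y-b)^2/(4a) = (-2.1836 - 7)^2/(4*10)
= 84.3385/40 = 2.1085


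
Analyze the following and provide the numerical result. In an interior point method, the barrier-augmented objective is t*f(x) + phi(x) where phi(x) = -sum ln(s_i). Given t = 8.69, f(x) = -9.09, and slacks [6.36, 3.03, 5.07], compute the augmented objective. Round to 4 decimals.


Step 1: Compute log-barrier.
ln values: [1.85, 1.1086, 1.6233]
phi = -(1.85 + 1.1086 + 1.6233) = -4.5819
Step 2: Compute augmented objective.
t*f(x) = 8.69*-9.09 = -78.9921
Total = -78.9921 - 4.5819 = -83.574


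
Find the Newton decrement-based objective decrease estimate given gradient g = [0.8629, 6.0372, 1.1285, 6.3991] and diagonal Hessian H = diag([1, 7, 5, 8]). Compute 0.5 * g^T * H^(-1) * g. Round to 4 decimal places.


Step 1: H is diagonal, so H^(-1) * g = [0.8629, 0.8625, 0.2257, 0.7999].
Step 2: g^T H^(-1) g = sum_i g_i^2 / H_ii
  = (0.8629)^2/1 + (6.0372)^2/7 + (1.1285)^2/5 + (6.3991)^2/8
  = 0.7446 + 5.2068 + 0.2547 + 5.1186 = 11.3247
Step 3: Objective decrease = 0.5 * g^T H^(-1) g = 5.6623


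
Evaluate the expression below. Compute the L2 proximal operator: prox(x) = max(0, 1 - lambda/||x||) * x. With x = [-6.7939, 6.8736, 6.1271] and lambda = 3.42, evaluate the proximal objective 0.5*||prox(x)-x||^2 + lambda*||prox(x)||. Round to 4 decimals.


Step 1: Compute ||x||.
||x|| = 11.4431
Step 2: Compute scaling factor.
scale = max(0, 1 - 3.42/11.4431) = 0.7011
Step 3: prox(x) = [-4.7634, 4.8193, 4.2959]
||prox(x)|| = 8.0231
Step 4: Proximal objective.
0.5*||prox-x||^2 = 5.8482
lambda*||prox|| = 27.439
Total = 33.2872


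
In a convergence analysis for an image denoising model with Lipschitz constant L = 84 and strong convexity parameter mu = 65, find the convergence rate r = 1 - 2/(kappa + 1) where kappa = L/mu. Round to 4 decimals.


Step 1: Compute the condition number.
kappa = L/mu = 84/65 = 1.2923
Step 2: Compute the convergence rate.
r = 1 - 2/(kappa + 1) = 1 - 2*mu/(L + mu) = (L - mu)/(L + mu) = 19/149 = 0.1275


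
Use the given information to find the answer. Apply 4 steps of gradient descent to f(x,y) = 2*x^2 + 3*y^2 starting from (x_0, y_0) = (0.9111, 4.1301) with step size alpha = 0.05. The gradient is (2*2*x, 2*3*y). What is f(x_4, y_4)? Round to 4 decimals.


Gradient descent on f(x,y) = 2*x^2 + 3*y^2.
Starting point: (0.9111, 4.1301), alpha = 0.05
Step 1: grad_x = 2*2*0.9111 = 3.6444, grad_y = 2*3*4.1301 = 24.7806
  x_1 = 0.9111 - 0.05*3.6444 = 0.7289
  y_1 = 4.1301 - 0.05*24.7806 = 2.8911
Step 2: grad_x = 2*2*0.7289 = 2.9155, grad_y = 2*3*2.8911 = 17.3464
  x_2 = 0.7289 - 0.05*2.9155 = 0.5831
  y_2 = 2.8911 - 0.05*17.3464 = 2.0237
Step 3: grad_x = 2*2*0.5831 = 2.3324, grad_y = 2*3*2.0237 = 12.1425
  x_3 = 0.5831 - 0.05*2.3324 = 0.4665
  y_3 = 2.0237 - 0.05*12.1425 = 1.4166
Step 4: grad_x = 2*2*0.4665 = 1.8659, grad_y = 2*3*1.4166 = 8.4997
  x_4 = 0.4665 - 0.05*1.8659 = 0.3732
  y_4 = 1.4166 - 0.05*8.4997 = 0.9916
f(0.3732, 0.9916) = 2*0.3732^2 + 3*0.9916^2 = 3.2286


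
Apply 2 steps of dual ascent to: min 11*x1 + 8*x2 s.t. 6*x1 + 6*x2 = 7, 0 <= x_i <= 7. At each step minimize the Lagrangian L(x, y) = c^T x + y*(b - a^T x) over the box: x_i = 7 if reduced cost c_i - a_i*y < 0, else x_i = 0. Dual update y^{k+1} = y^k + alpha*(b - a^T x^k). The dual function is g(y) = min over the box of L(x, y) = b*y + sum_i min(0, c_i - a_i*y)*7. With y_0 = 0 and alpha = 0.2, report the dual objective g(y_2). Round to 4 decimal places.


Dual ascent for LP: min 11*x1 + 8*x2, 6*x1 + 6*x2 = 7, 0 <= x_i <= 7
Step 1: y^k = 0.0, reduced costs: (11.0, 8.0)
  x^k = (0.0, 0.0), subgradient = b - a^T x = 7.0
  y^{k+1} = 0.0 + 0.2*7.0 = 1.4
Step 2: y^k = 1.4, reduced costs: (2.6, -0.4)
  x^k = (0.0, 7.0), subgradient = b - a^T x = -35.0
  y^{k+1} = 1.4 + 0.2*-35.0 = -5.6
Dual objective at y_2 = -5.6: reduced costs (44.6, 41.6), box minimizer x = (0.0, 0.0)
g(y_2) = b*y + (c1 - a1*y)*x1 + (c2 - a2*y)*x2 = 7*(-5.6) + 44.6*0.0 + 41.6*0.0 = -39.2 + 0.0 + 0.0 = -39.2


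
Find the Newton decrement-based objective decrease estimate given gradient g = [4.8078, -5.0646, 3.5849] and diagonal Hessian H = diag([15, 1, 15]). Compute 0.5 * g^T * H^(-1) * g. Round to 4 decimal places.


Step 1: H is diagonal, so H^(-1) * g = [0.3205, -5.0646, 0.239].
Step 2: g^T H^(-1) g = sum_i g_i^2 / H_ii
  = (4.8078)^2/15 + (-5.0646)^2/1 + (3.5849)^2/15
  = 1.541 + 25.6502 + 0.8568 = 28.0479
Step 3: Objective decrease = 0.5 * g^T H^(-1) g = 14.024


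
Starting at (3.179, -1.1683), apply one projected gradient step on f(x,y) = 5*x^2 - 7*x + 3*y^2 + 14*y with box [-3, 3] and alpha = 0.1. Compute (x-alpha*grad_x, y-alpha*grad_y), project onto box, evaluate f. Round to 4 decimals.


Step 1: Compute gradient at (3.179, -1.1683).
grad_x = 2*5*3.179 - 7 = 24.79
grad_y = 2*3*-1.1683 + 14 = 6.9902
Step 2: Gradient step.
x_raw = 3.179 - 0.1*24.79 = 0.7
y_raw = -1.1683 - 0.1*6.9902 = -1.8673
Step 3: Project onto [-3, 3].
x_proj = clip(0.7) = 0.7
y_proj = clip(-1.8673) = -1.8673
Step 4: Evaluate f.
f(0.7, -1.8673) = -18.1318


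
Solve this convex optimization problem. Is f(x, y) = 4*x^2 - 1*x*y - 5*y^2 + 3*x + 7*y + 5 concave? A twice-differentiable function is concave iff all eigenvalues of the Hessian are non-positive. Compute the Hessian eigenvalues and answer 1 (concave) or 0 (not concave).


The Hessian of f(x,y) = 4*x^2 - 1*x*y - 5*y^2 + 3*x + 7*y + 5 is:
H = [[8, -1], [-1, -10]]
Trace = 8 - 10 = -2
Determinant = 8*-10 - (-1)^2 = -81
Discriminant = (-2)^2 - 4*-81 = 328.0
Eigenvalues: lambda_1 = -10.0554, lambda_2 = 8.0554
The function is not concave.

0


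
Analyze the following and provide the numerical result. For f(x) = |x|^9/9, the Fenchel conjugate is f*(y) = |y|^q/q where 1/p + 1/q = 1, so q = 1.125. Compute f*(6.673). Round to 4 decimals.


The conjugate exponent q satisfies 1/p + 1/q = 1.
p = 9, so q = 9/(9 - 1) = 1.125
|y|^q = 6.673^1.125 = 8.4598
f*(6.673) = 8.4598 / 1.125 = 7.5198


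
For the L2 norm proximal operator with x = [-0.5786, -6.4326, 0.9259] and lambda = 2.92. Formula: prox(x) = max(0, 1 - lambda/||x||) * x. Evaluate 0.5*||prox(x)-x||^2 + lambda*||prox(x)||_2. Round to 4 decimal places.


Step 1: Compute ||x||.
||x|| = 6.5246
Step 2: Compute scaling factor.
scale = max(0, 1 - 2.92/6.5246) = 0.5525
Step 3: prox(x) = [-0.3197, -3.5538, 0.5115]
||prox(x)|| = 3.6046
Step 4: Proximal objective.
0.5*||prox-x||^2 = 4.2632
lambda*||prox|| = 10.5254
Total = 14.7886


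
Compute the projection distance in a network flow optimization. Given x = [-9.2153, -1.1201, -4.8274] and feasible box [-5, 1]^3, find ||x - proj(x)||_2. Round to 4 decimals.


Project each component onto [-5, 1].
clip(-9.2153) = -5.0, clip(-1.1201) = -1.1201, clip(-4.8274) = -4.8274
Projection = [-5.0, -1.1201, -4.8274]
Squared diffs: [17.7688, 0.0, 0.0]
Distance = sqrt(17.7688) = 4.2153


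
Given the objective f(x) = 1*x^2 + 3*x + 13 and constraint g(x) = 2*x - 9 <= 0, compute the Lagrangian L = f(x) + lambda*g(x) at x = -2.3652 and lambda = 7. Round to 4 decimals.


Step 1: Evaluate f(x).
f(-2.3652) = 1*(-2.3652)^2 + 3*(-2.3652) + 13 = 11.4986
Step 2: Evaluate g(x).
g(-2.3652) = 2*-2.3652 - 9 = -13.7304
Step 3: Compute Lagrangian.
L = 11.4986 + 7*-13.7304 = -84.6142


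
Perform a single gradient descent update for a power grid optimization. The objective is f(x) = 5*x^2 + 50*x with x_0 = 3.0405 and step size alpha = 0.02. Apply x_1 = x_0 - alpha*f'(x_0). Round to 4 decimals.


We compute the gradient at x_0 and apply the update.
f'(x) = 10*x + 50
f'(3.0405) = 10*3.0405 + 50 = 80.405
x_1 = 3.0405 - 0.02*80.405 = 1.4324


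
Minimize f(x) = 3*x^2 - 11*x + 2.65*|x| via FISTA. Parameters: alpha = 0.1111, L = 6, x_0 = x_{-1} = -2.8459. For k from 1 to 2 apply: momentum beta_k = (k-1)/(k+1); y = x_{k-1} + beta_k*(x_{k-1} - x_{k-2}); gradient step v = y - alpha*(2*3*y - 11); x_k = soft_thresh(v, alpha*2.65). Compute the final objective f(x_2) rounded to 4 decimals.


FISTA on f(x) = 3*x^2 - 11*x + 2.65*|x|
L = 6, alpha = 0.1111
Iteration 1: beta = 0.0, y = -2.8459 + 0.0*(-2.8459 + 2.8459) = -2.8459
  grad(y) = -28.0754, v = y - alpha*grad = 0.2733
  prox(v) = soft_thresh(0.2733, 0.2944) = 0.0
Iteration 2: beta = 0.3333, y = 0.0 + 0.3333*(0.0 + 2.8459) = 0.9486
  grad(y) = -5.3082, v = y - alpha*grad = 1.5384
  prox(v) = soft_thresh(1.5384, 0.2944) = 1.244
f(x_2) = 3*1.244^2 - 11*1.244 + 2.65*|1.244| = -5.7448


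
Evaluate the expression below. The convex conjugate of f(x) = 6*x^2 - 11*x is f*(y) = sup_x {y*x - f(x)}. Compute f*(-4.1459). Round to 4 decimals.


f*(y) = sup_x {y*x - a*x^2 - b*x} = sup_x {(y-b)*x - a*x^2}
FOC: (y - b) - 2a*x = 0 => x* = (y - b)/(2a)
x* = (-4.1459 + 11)/(2*6) = 0.5712
f*(-4.1459) = (y-b)^2/(4a) = (-4.1459 + 11)^2/(4*6)
= 46.9787/24 = 1.9574


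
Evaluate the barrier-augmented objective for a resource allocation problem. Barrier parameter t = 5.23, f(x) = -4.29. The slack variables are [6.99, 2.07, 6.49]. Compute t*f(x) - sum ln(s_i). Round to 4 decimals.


Step 1: Compute log-barrier.
ln values: [1.9445, 0.7275, 1.8703]
phi = -(1.9445 + 0.7275 + 1.8703) = -4.5423
Step 2: Compute augmented objective.
t*f(x) = 5.23*-4.29 = -22.4367
Total = -22.4367 - 4.5423 = -26.979


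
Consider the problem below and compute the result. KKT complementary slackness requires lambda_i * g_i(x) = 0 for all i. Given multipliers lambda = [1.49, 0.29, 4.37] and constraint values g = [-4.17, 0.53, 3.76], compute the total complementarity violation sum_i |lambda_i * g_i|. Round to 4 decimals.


KKT complementary slackness check:
lambda_1 * g_1 = 1.49 * -4.17 = -6.2133
lambda_2 * g_2 = 0.29 * 0.53 = 0.1537
lambda_3 * g_3 = 4.37 * 3.76 = 16.4312
Total violation = 6.2133 + 0.1537 + 16.4312 = 22.7982


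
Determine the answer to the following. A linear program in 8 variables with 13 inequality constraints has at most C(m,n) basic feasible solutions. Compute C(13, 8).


Each vertex corresponds to some choice of n active constraints out of m, so the number of vertices is at most C(m, n) = m! / (n!(m-n)!).
m = 13, n = 8
Numerator: 13 * 12 * 11 * 10 * 9 * 8 * 7 * 6
Denominator: 8! = 40320
C(13, 8) = 1287


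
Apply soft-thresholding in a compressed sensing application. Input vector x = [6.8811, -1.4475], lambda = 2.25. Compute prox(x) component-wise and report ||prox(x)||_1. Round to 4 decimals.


Soft-thresholding with lambda = 2.25:
prox(6.8811) = sign(6.8811)*max(|6.8811| - 2.25, 0) = 4.6311
prox(-1.4475) = sign(-1.4475)*max(|-1.4475| - 2.25, 0) = 0.0
prox(x) = [4.6311, 0.0]
||prox(x)||_1 = 4.6311 + 0.0 = 4.6311


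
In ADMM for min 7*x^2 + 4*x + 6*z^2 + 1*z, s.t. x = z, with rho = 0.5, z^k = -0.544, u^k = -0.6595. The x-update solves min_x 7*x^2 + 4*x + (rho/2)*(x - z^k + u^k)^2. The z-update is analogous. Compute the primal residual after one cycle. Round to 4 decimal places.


ADMM iteration with rho = 0.5, z^k = -0.544, u^k = -0.6595
Step 1: x-update.
Minimize 7*x^2 + 4*x + (0.5/2)*(x + 0.544 - 0.6595)^2
FOC: (2*7 + 0.5)*x = -4 + 0.5*(-0.544 + 0.6595)
x^{k+1} = -0.2719
Step 2: z-update.
Minimize 6*z^2 + 1*z + (0.5/2)*(-0.2719 - z - 0.6595)^2
FOC: (2*6 + 0.5)*z = -1 + 0.5*(-0.2719 - 0.6595)
z^{k+1} = -0.1173
Step 3: u-update.
u^{k+1} = -0.6595 - 0.2719 + 0.1173 = -0.8141
Step 4: Primal residual = |-0.2719 + 0.1173| = 0.1546


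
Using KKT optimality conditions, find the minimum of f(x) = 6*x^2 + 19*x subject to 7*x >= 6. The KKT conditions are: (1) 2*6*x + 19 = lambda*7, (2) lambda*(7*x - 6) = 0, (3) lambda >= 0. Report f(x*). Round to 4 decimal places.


Step 1: Try lambda = 0 (constraint inactive).
x_unc = -19/(2*6) = -1.5833
Check: 7*-1.5833 = -11.0831 < 6 -- violated!
Step 2: Constraint must be active: 7*x = 6
x* = 6/7 = 0.8571 (rounded; the exact value 6/7 is used below)
lambda = (2*6*(6/7) + 19)/7 = 4.1837
Step 3: Compute optimal value.
f(x*) = 6*(6/7)^2 + 19*(6/7) = 20.6939


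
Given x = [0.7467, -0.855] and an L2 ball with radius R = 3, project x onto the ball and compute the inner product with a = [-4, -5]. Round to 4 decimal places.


Step 1: Compute ||x|| (intermediates to 6 decimals).
||x|| = sqrt(0.7467^2 + (-0.855)^2) = 1.135159
Step 2: Project.
Since ||x|| <= R, proj = x (no scaling needed).
proj(x) = [0.7467, -0.855]
Step 3: Dot product.
a^T * proj(x) = -4*0.7467 - 5*(-0.855) = 1.2882


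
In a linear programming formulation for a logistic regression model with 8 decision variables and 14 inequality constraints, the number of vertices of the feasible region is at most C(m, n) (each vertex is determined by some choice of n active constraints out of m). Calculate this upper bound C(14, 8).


Each vertex corresponds to some choice of n active constraints out of m, so the number of vertices is at most C(m, n) = m! / (n!(m-n)!).
m = 14, n = 8
Numerator: 14 * 13 * 12 * 11 * 10 * 9 * 8 * 7
Denominator: 8! = 40320
C(14, 8) = 3003


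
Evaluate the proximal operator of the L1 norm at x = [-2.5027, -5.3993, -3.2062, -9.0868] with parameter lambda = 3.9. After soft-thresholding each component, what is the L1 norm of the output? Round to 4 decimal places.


Soft-thresholding with lambda = 3.9:
prox(-2.5027) = sign(-2.5027)*max(|-2.5027| - 3.9, 0) = 0.0
prox(-5.3993) = sign(-5.3993)*max(|-5.3993| - 3.9, 0) = -1.4993
prox(-3.2062) = sign(-3.2062)*max(|-3.2062| - 3.9, 0) = 0.0
prox(-9.0868) = sign(-9.0868)*max(|-9.0868| - 3.9, 0) = -5.1868
prox(x) = [0.0, -1.4993, 0.0, -5.1868]
||prox(x)||_1 = 0.0 + 1.4993 + 0.0 + 5.1868 = 6.6861


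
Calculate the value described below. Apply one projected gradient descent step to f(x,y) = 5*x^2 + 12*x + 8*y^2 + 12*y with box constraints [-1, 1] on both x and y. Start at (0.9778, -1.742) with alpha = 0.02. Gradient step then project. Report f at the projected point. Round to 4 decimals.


Step 1: Compute gradient at (0.9778, -1.742).
grad_x = 2*5*0.9778 + 12 = 21.778
grad_y = 2*8*-1.742 + 12 = -15.872
Step 2: Gradient step.
x_raw = 0.9778 - 0.02*21.778 = 0.5422
y_raw = -1.742 - 0.02*-15.872 = -1.4246
Step 3: Project onto [-1, 1].
x_proj = clip(0.5422) = 0.5422
y_proj = clip(-1.4246) = -1.0
Step 4: Evaluate f.
f(0.5422, -1.0) = 3.977


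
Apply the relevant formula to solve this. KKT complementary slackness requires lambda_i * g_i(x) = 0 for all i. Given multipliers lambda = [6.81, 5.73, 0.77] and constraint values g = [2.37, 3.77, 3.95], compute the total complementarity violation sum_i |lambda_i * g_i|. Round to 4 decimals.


KKT complementary slackness check:
lambda_1 * g_1 = 6.81 * 2.37 = 16.1397
lambda_2 * g_2 = 5.73 * 3.77 = 21.6021
lambda_3 * g_3 = 0.77 * 3.95 = 3.0415
Total violation = 16.1397 + 21.6021 + 3.0415 = 40.7833


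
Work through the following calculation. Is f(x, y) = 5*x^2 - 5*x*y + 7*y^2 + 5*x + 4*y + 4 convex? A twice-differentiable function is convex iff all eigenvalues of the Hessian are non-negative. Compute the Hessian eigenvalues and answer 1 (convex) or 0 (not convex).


The Hessian of f(x,y) = 5*x^2 - 5*x*y + 7*y^2 + 5*x + 4*y + 4 is:
H = [[10, -5], [-5, 14]]
Trace = 10 + 14 = 24
Determinant = 10*14 - (-5)^2 = 115
Discriminant = (24)^2 - 4*115 = 116.0
Eigenvalues: lambda_1 = 6.6148, lambda_2 = 17.3852
The function is convex.

1


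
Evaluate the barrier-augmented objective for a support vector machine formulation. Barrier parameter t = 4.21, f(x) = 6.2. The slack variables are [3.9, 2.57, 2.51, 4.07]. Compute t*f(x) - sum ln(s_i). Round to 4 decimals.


Step 1: Compute log-barrier.
ln values: [1.361, 0.9439, 0.9203, 1.4036]
phi = -(1.361 + 0.9439 + 0.9203 + 1.4036) = -4.6288
Step 2: Compute augmented objective.
t*f(x) = 4.21*6.2 = 26.102
Total = 26.102 - 4.6288 = 21.4732


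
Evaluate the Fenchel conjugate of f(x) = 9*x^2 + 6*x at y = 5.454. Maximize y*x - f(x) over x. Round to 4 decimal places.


f*(y) = sup_x {y*x - a*x^2 - b*x} = sup_x {(y-b)*x - a*x^2}
FOC: (y - b) - 2a*x = 0 => x* = (y - b)/(2a)
x* = (5.454 - 6)/(2*9) = -0.0303
f*(5.454) = (y-b)^2/(4a) = (5.454 - 6)^2/(4*9)
= 0.2981/36 = 0.0083


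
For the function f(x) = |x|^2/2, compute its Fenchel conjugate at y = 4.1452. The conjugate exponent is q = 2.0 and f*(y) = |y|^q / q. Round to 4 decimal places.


The conjugate exponent q satisfies 1/p + 1/q = 1.
p = 2, so q = 2/(2 - 1) = 2.0
|y|^q = 4.1452^2.0 = 17.1827
f*(4.1452) = 17.1827 / 2.0 = 8.5913


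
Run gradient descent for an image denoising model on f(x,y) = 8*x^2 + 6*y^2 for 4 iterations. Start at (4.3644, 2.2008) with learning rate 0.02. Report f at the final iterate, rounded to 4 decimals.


Gradient descent on f(x,y) = 8*x^2 + 6*y^2.
Starting point: (4.3644, 2.2008), alpha = 0.02
Step 1: grad_x = 2*8*4.3644 = 69.8304, grad_y = 2*6*2.2008 = 26.4096
  x_1 = 4.3644 - 0.02*69.8304 = 2.9678
  y_1 = 2.2008 - 0.02*26.4096 = 1.6726
Step 2: grad_x = 2*8*2.9678 = 47.4847, grad_y = 2*6*1.6726 = 20.0713
  x_2 = 2.9678 - 0.02*47.4847 = 2.0181
  y_2 = 1.6726 - 0.02*20.0713 = 1.2712
Step 3: grad_x = 2*8*2.0181 = 32.2896, grad_y = 2*6*1.2712 = 15.2542
  x_3 = 2.0181 - 0.02*32.2896 = 1.3723
  y_3 = 1.2712 - 0.02*15.2542 = 0.9661
Step 4: grad_x = 2*8*1.3723 = 21.9569, grad_y = 2*6*0.9661 = 11.5932
  x_4 = 1.3723 - 0.02*21.9569 = 0.9332
  y_4 = 0.9661 - 0.02*11.5932 = 0.7342
f(0.9332, 0.7342) = 8*0.9332^2 + 6*0.7342^2 = 10.201


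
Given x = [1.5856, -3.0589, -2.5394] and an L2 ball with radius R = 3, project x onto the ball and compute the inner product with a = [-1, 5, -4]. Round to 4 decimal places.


Step 1: Compute ||x|| (intermediates to 6 decimals).
||x|| = sqrt(1.5856^2 + (-3.0589)^2 + (-2.5394)^2) = 4.280134
Step 2: Project.
Since ||x|| > R, scale = R/||x|| = 3/4.280134 = 0.700913, proj(x) = scale * x
proj(x) = [1.111368, -2.144023, -1.779898]
Step 3: Dot product.
a^T * proj(x) = -1*1.111368 + 5*(-2.144023) - 4*(-1.779898) = -4.7119


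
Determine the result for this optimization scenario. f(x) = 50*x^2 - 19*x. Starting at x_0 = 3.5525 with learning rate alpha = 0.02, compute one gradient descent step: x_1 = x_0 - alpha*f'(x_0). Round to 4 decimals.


We compute the gradient at x_0 and apply the update.
f'(x) = 100*x - 19
f'(3.5525) = 100*3.5525 - 19 = 336.25
x_1 = 3.5525 - 0.02*336.25 = -3.1725


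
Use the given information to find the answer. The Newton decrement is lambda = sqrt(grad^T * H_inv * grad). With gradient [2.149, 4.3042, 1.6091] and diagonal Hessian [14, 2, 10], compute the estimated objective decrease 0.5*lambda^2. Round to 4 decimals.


Step 1: H is diagonal, so H^(-1) * g = [0.1535, 2.1521, 0.1609].
Step 2: g^T H^(-1) g = sum_i g_i^2 / H_ii
  = (2.149)^2/14 + (4.3042)^2/2 + (1.6091)^2/10
  = 0.3299 + 9.2631 + 0.2589 = 9.8519
Step 3: Objective decrease = 0.5 * g^T H^(-1) g = 4.9259


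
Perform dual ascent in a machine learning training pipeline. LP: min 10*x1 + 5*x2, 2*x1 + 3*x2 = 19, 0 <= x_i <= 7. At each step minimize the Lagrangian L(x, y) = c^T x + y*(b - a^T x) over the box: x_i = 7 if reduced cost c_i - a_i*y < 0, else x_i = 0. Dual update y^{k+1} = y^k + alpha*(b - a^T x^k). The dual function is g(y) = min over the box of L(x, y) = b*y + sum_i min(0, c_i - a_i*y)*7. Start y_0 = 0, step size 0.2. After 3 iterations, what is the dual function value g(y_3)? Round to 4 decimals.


Dual ascent for LP: min 10*x1 + 5*x2, 2*x1 + 3*x2 = 19, 0 <= x_i <= 7
Step 1: y^k = 0.0, reduced costs: (10.0, 5.0)
  x^k = (0.0, 0.0), subgradient = b - a^T x = 19.0
  y^{k+1} = 0.0 + 0.2*19.0 = 3.8
Step 2: y^k = 3.8, reduced costs: (2.4, -6.4)
  x^k = (0.0, 7.0), subgradient = b - a^T x = -2.0
  y^{k+1} = 3.8 + 0.2*-2.0 = 3.4
Step 3: y^k = 3.4, reduced costs: (3.2, -5.2)
  x^k = (0.0, 7.0), subgradient = b - a^T x = -2.0
  y^{k+1} = 3.4 + 0.2*-2.0 = 3.0
Dual objective at y_3 = 3.0: reduced costs (4.0, -4.0), box minimizer x = (0.0, 7.0)
g(y_3) = b*y + (c1 - a1*y)*x1 + (c2 - a2*y)*x2 = 19*3.0 + 4.0*0.0 + (-4.0)*7.0 = 57.0 + 0.0 - 28.0 = 29.0


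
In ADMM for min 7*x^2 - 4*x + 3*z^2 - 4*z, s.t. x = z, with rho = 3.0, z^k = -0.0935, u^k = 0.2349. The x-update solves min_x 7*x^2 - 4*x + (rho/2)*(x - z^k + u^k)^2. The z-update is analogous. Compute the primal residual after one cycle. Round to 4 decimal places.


ADMM iteration with rho = 3.0, z^k = -0.0935, u^k = 0.2349
Step 1: x-update.
Minimize 7*x^2 - 4*x + (3.0/2)*(x + 0.0935 + 0.2349)^2
FOC: (2*7 + 3.0)*x = 4 + 3.0*(-0.0935 - 0.2349)
x^{k+1} = 0.1773
Step 2: z-update.
Minimize 3*z^2 - 4*z + (3.0/2)*(0.1773 - z + 0.2349)^2
FOC: (2*3 + 3.0)*z = 4 + 3.0*(0.1773 + 0.2349)
z^{k+1} = 0.5819
Step 3: u-update.
u^{k+1} = 0.2349 + 0.1773 - 0.5819 = -0.1696
Step 4: Primal residual = |0.1773 - 0.5819| = 0.4045


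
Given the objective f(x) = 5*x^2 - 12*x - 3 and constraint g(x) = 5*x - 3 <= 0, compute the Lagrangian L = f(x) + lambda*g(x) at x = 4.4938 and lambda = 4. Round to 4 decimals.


Step 1: Evaluate f(x).
f(4.4938) = 5*4.4938^2 - 12*4.4938 - 3 = 44.0456
Step 2: Evaluate g(x).
g(4.4938) = 5*4.4938 - 3 = 19.469
Step 3: Compute Lagrangian.
L = 44.0456 + 4*19.469 = 121.9216


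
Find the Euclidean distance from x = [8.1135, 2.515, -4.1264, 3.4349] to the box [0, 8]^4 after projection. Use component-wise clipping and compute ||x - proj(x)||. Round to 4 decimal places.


Project each component onto [0, 8].
clip(8.1135) = 8.0, clip(2.515) = 2.515, clip(-4.1264) = 0.0, clip(3.4349) = 3.4349
Projection = [8.0, 2.515, 0.0, 3.4349]
Squared diffs: [0.0129, 0.0, 17.0272, 0.0]
Distance = sqrt(17.0401) = 4.128


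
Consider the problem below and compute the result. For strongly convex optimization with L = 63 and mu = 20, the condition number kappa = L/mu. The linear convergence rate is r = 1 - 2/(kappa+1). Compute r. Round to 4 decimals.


Step 1: Compute the condition number.
kappa = L/mu = 63/20 = 3.15
Step 2: Compute the convergence rate.
r = 1 - 2/(kappa + 1) = 1 - 2*mu/(L + mu) = (L - mu)/(L + mu) = 43/83 = 0.5181


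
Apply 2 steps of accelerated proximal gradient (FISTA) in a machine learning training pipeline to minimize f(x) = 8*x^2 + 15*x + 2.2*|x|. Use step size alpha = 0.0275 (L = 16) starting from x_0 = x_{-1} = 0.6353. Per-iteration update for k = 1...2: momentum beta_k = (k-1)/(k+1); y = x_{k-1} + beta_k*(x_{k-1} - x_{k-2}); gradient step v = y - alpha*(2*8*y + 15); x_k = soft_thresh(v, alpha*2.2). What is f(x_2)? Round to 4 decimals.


FISTA on f(x) = 8*x^2 + 15*x + 2.2*|x|
L = 16, alpha = 0.0275
Iteration 1: beta = 0.0, y = 0.6353 + 0.0*(0.6353 - 0.6353) = 0.6353
  grad(y) = 25.1648, v = y - alpha*grad = -0.0567
  prox(v) = soft_thresh(-0.0567, 0.0605) = 0.0
Iteration 2: beta = 0.3333, y = 0.0 + 0.3333*(0.0 - 0.6353) = -0.2118
  grad(y) = 11.6117, v = y - alpha*grad = -0.5311
  prox(v) = soft_thresh(-0.5311, 0.0605) = -0.4706
f(x_2) = 8*(-0.4706)^2 + 15*(-0.4706) + 2.2*|-0.4706| = -4.2519


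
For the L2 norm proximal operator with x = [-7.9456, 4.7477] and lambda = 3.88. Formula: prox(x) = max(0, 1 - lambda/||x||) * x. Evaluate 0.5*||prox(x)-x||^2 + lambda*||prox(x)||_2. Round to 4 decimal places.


Step 1: Compute ||x||.
||x|| = 9.256
Step 2: Compute scaling factor.
scale = max(0, 1 - 3.88/9.256) = 0.5808
Step 3: prox(x) = [-4.6149, 2.7575]
||prox(x)|| = 5.376
Step 4: Proximal objective.
0.5*||prox-x||^2 = 7.5272
lambda*||prox|| = 20.8589
Total = 28.386


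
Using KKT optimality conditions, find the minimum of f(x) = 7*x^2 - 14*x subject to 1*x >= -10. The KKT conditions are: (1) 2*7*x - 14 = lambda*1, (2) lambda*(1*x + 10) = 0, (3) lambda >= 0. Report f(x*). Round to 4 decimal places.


Step 1: Try lambda = 0 (constraint inactive).
Stationarity: 2*7*x - 14 = 0
x* = 14/(2*7) = 1.0
Check constraint: 1*1.0 = 1.0 >= -10 -- satisfied.
Step 2: Compute optimal value.
f(x*) = 7*1.0^2 - 14*1.0 = -7.0


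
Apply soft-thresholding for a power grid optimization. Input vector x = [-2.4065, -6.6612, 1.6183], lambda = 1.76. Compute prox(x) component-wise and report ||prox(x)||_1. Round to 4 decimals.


Soft-thresholding with lambda = 1.76:
prox(-2.4065) = sign(-2.4065)*max(|-2.4065| - 1.76, 0) = -0.6465
prox(-6.6612) = sign(-6.6612)*max(|-6.6612| - 1.76, 0) = -4.9012
prox(1.6183) = sign(1.6183)*max(|1.6183| - 1.76, 0) = 0.0
prox(x) = [-0.6465, -4.9012, 0.0]
||prox(x)||_1 = 0.6465 + 4.9012 + 0.0 = 5.5477


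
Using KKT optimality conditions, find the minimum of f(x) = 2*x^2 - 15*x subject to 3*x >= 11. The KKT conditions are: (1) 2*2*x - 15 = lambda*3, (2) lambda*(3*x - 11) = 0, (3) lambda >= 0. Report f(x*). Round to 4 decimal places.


Step 1: Try lambda = 0 (constraint inactive).
Stationarity: 2*2*x - 15 = 0
x* = 15/(2*2) = 3.75
Check constraint: 3*3.75 = 11.25 >= 11 -- satisfied.
Step 2: Compute optimal value.
f(x*) = 2*3.75^2 - 15*3.75 = -28.125


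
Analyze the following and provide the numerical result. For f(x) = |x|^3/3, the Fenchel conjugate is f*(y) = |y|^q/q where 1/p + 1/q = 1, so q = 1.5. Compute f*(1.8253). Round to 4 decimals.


The conjugate exponent q satisfies 1/p + 1/q = 1.
p = 3, so q = 3/(3 - 1) = 1.5
|y|^q = 1.8253^1.5 = 2.466
f*(1.8253) = 2.466 / 1.5 = 1.644


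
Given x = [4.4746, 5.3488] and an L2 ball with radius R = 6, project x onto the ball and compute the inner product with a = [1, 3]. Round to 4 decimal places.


Step 1: Compute ||x|| (intermediates to 6 decimals).
||x|| = sqrt(4.4746^2 + 5.3488^2) = 6.973644
Step 2: Project.
Since ||x|| > R, scale = R/||x|| = 6/6.973644 = 0.860382, proj(x) = scale * x
proj(x) = [3.849865, 4.602011]
Step 3: Dot product.
a^T * proj(x) = 1*3.849865 + 3*4.602011 = 17.6559


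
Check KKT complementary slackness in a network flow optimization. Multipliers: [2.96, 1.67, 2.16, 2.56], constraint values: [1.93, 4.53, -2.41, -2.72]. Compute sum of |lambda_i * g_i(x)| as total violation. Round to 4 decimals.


KKT complementary slackness check:
lambda_1 * g_1 = 2.96 * 1.93 = 5.7128
lambda_2 * g_2 = 1.67 * 4.53 = 7.5651
lambda_3 * g_3 = 2.16 * -2.41 = -5.2056
lambda_4 * g_4 = 2.56 * -2.72 = -6.9632
Total violation = 5.7128 + 7.5651 + 5.2056 + 6.9632 = 25.4467


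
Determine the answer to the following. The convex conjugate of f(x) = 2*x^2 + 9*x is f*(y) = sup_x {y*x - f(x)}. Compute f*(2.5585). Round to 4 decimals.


f*(y) = sup_x {y*x - a*x^2 - b*x} = sup_x {(y-b)*x - a*x^2}
FOC: (y - b) - 2a*x = 0 => x* = (y - b)/(2a)
x* = (2.5585 - 9)/(2*2) = -1.6104
f*(2.5585) = (y-b)^2/(4a) = (2.5585 - 9)^2/(4*2)
= 41.4929/8 = 5.1866


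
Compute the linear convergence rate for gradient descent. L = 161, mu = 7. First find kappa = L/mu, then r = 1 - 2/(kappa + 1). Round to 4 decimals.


Step 1: Compute the condition number.
kappa = L/mu = 161/7 = 23.0
Step 2: Compute the convergence rate.
r = 1 - 2/(kappa + 1) = 1 - 2*mu/(L + mu) = (L - mu)/(L + mu) = 154/168 = 0.9167


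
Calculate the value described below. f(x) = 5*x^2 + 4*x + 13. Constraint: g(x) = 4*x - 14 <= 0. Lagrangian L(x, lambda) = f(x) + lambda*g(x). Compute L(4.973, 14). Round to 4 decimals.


Step 1: Evaluate f(x).
f(4.973) = 5*4.973^2 + 4*4.973 + 13 = 156.5456
Step 2: Evaluate g(x).
g(4.973) = 4*4.973 - 14 = 5.892
Step 3: Compute Lagrangian.
L = 156.5456 + 14*5.892 = 239.0336


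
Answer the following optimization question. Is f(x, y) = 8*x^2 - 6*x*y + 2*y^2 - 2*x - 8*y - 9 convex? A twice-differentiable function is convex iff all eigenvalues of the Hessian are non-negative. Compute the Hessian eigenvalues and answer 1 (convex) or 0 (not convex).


The Hessian of f(x,y) = 8*x^2 - 6*x*y + 2*y^2 - 2*x - 8*y - 9 is:
H = [[16, -6], [-6, 4]]
Trace = 16 + 4 = 20
Determinant = 16*4 - (-6)^2 = 28
Discriminant = (20)^2 - 4*28 = 288.0
Eigenvalues: lambda_1 = 1.5147, lambda_2 = 18.4853
The function is convex.

1


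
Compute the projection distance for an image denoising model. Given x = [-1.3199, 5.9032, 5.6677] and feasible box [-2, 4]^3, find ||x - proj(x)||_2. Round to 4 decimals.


Project each component onto [-2, 4].
clip(-1.3199) = -1.3199, clip(5.9032) = 4.0, clip(5.6677) = 4.0
Projection = [-1.3199, 4.0, 4.0]
Squared diffs: [0.0, 3.6222, 2.7812]
Distance = sqrt(6.4034) = 2.5305


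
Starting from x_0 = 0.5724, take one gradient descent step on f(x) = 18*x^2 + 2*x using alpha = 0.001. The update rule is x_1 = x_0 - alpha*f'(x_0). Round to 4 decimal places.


We compute the gradient at x_0 and apply the update.
f'(x) = 36*x + 2
f'(0.5724) = 36*0.5724 + 2 = 22.6064
x_1 = 0.5724 - 0.001*22.6064 = 0.5498


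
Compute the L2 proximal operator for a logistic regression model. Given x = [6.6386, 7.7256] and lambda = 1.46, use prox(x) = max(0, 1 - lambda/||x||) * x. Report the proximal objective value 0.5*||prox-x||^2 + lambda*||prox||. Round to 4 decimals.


Step 1: Compute ||x||.
||x|| = 10.1861
Step 2: Compute scaling factor.
scale = max(0, 1 - 1.46/10.1861) = 0.8567
Step 3: prox(x) = [5.6871, 6.6183]
||prox(x)|| = 8.7261
Step 4: Proximal objective.
0.5*||prox-x||^2 = 1.0658
lambda*||prox|| = 12.7401
Total = 13.8059
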